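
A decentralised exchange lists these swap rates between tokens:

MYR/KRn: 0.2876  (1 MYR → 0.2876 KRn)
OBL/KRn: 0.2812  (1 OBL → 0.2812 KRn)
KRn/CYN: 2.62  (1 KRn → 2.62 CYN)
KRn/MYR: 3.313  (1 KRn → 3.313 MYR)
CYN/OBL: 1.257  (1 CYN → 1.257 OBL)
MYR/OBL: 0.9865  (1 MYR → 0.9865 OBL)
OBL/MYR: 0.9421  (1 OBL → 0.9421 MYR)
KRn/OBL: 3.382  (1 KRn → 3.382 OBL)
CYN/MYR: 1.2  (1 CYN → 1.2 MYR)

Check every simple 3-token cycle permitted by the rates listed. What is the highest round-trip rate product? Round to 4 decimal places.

KRn→CYN→OBL→KRn: 2.62 × 1.257 × 0.2812 = 0.92609
MYR→OBL→KRn→MYR: 0.9865 × 0.2812 × 3.313 = 0.91904
MYR→KRn→OBL→MYR: 0.2876 × 3.382 × 0.9421 = 0.91635
MYR→KRn→CYN→MYR: 0.2876 × 2.62 × 1.2 = 0.90421
Maximum is KRn→CYN→OBL→KRn at 0.9261; no arbitrage — every cycle loses value.

0.9261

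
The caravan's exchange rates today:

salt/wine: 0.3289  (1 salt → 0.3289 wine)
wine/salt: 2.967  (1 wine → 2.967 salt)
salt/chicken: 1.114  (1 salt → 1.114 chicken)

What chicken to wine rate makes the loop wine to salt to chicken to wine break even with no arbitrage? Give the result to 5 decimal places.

Known legs of the cycle: 2.967 × 1.114 = 3.305238
For no arbitrage the full-cycle product must be 1, so the missing rate is 1 / 3.305238 ≈ 0.3025501.

0.30255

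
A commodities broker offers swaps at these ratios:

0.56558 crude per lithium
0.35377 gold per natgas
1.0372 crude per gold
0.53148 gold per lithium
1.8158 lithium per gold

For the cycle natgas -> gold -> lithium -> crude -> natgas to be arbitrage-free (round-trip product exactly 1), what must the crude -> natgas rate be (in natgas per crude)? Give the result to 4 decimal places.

2.7524

Known legs of the cycle: 0.35377 × 1.8158 × 0.56558 = 0.36331477261828
For no arbitrage the full-cycle product must be 1, so the missing rate is 1 / 0.36331477261828 ≈ 2.752434.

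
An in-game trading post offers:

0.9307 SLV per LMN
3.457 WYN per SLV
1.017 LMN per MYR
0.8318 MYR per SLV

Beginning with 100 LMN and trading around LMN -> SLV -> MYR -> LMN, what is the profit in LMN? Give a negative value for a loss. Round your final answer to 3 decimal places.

100 LMN × 0.9307 = 93.07 SLV
93.07 SLV × 0.8318 = 77.415626 MYR
77.415626 MYR × 1.017 = 78.731691642 LMN
Net change: 78.731691642 − 100 = -21.268308358 LMN

-21.268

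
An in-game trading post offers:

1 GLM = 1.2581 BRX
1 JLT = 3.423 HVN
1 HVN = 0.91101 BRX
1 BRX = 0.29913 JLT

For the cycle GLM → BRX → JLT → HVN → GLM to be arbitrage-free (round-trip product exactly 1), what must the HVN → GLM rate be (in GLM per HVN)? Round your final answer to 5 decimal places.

Known legs of the cycle: 1.2581 × 0.29913 × 3.423 = 1.288196255619
For no arbitrage the full-cycle product must be 1, so the missing rate is 1 / 1.288196255619 ≈ 0.7762792.

0.77628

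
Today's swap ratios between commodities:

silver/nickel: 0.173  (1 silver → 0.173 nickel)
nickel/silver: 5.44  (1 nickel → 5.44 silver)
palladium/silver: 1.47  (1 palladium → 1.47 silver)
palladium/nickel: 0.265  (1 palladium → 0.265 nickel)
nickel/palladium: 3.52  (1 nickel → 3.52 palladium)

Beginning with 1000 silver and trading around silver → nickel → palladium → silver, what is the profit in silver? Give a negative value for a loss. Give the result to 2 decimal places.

1000 silver × 0.173 = 173 nickel
173 nickel × 3.52 = 608.96 palladium
608.96 palladium × 1.47 = 895.1712 silver
Net change: 895.1712 − 1000 = -104.8288 silver

-104.83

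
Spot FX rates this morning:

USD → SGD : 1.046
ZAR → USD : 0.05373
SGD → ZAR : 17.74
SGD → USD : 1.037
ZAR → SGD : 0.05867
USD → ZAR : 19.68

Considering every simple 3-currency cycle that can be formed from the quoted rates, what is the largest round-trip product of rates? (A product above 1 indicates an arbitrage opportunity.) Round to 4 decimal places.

1.1973

USD→ZAR→SGD→USD: 19.68 × 0.05867 × 1.037 = 1.19735
USD→SGD→ZAR→USD: 1.046 × 17.74 × 0.05373 = 0.99702
Maximum is USD→ZAR→SGD→USD at 1.1973; arbitrage exists.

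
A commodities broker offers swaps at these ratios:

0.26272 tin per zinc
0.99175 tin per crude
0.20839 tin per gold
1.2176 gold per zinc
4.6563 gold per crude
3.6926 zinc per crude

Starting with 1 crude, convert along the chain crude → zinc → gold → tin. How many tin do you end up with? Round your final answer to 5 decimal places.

0.93694

1 crude × 3.6926 = 3.6926 zinc
3.6926 zinc × 1.2176 = 4.49610976 gold
4.49610976 gold × 0.20839 = 0.9369443128864 tin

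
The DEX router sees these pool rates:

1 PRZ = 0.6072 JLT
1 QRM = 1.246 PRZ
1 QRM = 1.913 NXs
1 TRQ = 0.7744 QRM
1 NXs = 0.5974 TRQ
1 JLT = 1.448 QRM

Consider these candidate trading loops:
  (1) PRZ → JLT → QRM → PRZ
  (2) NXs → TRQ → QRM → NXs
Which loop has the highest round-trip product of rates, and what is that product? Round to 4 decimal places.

1.0955

(1) 0.6072 × 1.448 × 1.246 = 1.09552
(2) 0.5974 × 0.7744 × 1.913 = 0.88500
Highest is cycle (1) at 1.0955 (>1, arbitrage).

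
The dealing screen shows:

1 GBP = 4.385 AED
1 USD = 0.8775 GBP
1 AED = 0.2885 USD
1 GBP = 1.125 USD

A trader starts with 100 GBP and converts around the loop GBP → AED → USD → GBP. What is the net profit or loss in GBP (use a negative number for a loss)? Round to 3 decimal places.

100 GBP × 4.385 = 438.5 AED
438.5 AED × 0.2885 = 126.50725 USD
126.50725 USD × 0.8775 = 111.010111875 GBP
Net change: 111.010111875 − 100 = 11.010111875 GBP

11.010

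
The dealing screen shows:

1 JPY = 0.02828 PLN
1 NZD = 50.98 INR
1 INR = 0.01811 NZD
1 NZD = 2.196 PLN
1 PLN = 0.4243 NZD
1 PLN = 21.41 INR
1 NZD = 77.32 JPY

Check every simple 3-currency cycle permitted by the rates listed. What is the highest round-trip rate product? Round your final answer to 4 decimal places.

0.9278

NZD→JPY→PLN→NZD: 77.32 × 0.02828 × 0.4243 = 0.92778
INR→NZD→PLN→INR: 0.01811 × 2.196 × 21.41 = 0.85147
Maximum is NZD→JPY→PLN→NZD at 0.9278; no arbitrage — every cycle loses value.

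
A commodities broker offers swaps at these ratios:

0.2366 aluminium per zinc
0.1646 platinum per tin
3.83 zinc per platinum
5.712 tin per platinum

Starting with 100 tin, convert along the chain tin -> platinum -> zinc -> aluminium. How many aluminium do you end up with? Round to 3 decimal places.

100 tin × 0.1646 = 16.46 platinum
16.46 platinum × 3.83 = 63.0418 zinc
63.0418 zinc × 0.2366 = 14.91568988 aluminium

14.916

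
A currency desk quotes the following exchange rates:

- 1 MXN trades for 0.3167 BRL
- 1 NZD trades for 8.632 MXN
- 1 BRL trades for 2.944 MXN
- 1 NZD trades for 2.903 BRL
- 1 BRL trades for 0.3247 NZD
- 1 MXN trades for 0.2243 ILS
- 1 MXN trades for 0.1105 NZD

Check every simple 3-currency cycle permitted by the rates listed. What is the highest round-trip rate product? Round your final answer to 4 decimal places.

BRL→MXN→NZD→BRL: 2.944 × 0.1105 × 2.903 = 0.94438
BRL→NZD→MXN→BRL: 0.3247 × 8.632 × 0.3167 = 0.88765
Maximum is BRL→MXN→NZD→BRL at 0.9444; no arbitrage — every cycle loses value.

0.9444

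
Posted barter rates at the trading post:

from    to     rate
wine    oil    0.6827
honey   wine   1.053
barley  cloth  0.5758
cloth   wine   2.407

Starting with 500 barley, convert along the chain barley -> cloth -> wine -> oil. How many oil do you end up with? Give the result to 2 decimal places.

473.09

500 barley × 0.5758 = 287.9 cloth
287.9 cloth × 2.407 = 692.9753 wine
692.9753 wine × 0.6827 = 473.09423731 oil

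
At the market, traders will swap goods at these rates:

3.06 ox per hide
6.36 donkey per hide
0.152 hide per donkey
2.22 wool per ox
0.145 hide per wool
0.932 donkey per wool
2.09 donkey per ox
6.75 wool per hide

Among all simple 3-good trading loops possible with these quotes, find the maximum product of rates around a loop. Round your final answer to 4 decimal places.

0.9850

hide→ox→wool→hide: 3.06 × 2.22 × 0.145 = 0.98501
hide→ox→donkey→hide: 3.06 × 2.09 × 0.152 = 0.97210
hide→wool→donkey→hide: 6.75 × 0.932 × 0.152 = 0.95623
Maximum is hide→ox→wool→hide at 0.9850; no arbitrage — every cycle loses value.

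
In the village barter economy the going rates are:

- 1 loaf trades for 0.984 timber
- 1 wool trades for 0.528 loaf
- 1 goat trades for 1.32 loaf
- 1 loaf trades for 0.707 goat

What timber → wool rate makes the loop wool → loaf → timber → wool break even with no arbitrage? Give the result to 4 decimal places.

1.9247

Known legs of the cycle: 0.528 × 0.984 = 0.519552
For no arbitrage the full-cycle product must be 1, so the missing rate is 1 / 0.519552 ≈ 1.924735.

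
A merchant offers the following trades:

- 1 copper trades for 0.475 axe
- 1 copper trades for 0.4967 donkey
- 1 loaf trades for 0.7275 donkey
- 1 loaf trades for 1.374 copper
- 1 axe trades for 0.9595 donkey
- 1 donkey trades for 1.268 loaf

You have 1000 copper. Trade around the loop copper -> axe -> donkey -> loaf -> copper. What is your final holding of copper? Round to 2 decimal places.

1000 copper × 0.475 = 475 axe
475 axe × 0.9595 = 455.7625 donkey
455.7625 donkey × 1.268 = 577.90685 loaf
577.90685 loaf × 1.374 = 794.0440119 copper

794.04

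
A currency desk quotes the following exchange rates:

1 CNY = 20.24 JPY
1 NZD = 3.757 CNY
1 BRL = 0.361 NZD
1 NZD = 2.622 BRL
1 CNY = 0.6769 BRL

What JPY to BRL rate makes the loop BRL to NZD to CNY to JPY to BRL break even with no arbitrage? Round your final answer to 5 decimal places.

Known legs of the cycle: 0.361 × 3.757 × 20.24 = 27.45104648
For no arbitrage the full-cycle product must be 1, so the missing rate is 1 / 27.45104648 ≈ 0.0364285.

0.03643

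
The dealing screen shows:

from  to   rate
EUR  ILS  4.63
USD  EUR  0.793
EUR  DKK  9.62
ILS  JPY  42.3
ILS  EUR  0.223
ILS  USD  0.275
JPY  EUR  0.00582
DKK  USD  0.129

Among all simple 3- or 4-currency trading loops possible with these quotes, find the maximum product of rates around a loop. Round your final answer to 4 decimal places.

EUR→ILS→JPY→EUR: 4.63 × 42.3 × 0.00582 = 1.13984
EUR→ILS→USD→EUR: 4.63 × 0.275 × 0.793 = 1.00969
EUR→DKK→USD→EUR: 9.62 × 0.129 × 0.793 = 0.98410
Maximum is EUR→ILS→JPY→EUR at 1.1398; arbitrage exists.

1.1398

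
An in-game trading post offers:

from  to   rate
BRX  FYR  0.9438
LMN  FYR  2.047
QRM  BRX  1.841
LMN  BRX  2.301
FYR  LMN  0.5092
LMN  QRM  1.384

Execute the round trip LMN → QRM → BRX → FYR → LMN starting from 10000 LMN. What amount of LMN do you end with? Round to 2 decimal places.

10000 LMN × 1.384 = 13840 QRM
13840 QRM × 1.841 = 25479.44 BRX
25479.44 BRX × 0.9438 = 24047.495472 FYR
24047.495472 FYR × 0.5092 = 12244.9846943424 LMN

12244.98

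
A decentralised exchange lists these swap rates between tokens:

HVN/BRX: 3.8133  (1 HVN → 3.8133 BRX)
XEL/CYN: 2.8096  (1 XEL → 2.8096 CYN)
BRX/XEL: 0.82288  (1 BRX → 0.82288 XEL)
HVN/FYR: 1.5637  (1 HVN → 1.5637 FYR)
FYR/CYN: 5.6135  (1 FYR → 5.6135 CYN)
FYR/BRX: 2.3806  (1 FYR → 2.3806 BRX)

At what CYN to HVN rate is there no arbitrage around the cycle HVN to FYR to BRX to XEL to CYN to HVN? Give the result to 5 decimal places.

Known legs of the cycle: 1.5637 × 2.3806 × 0.82288 × 2.8096 = 8.60638691471251456
For no arbitrage the full-cycle product must be 1, so the missing rate is 1 / 8.60638691471251456 ≈ 0.1161928.

0.11619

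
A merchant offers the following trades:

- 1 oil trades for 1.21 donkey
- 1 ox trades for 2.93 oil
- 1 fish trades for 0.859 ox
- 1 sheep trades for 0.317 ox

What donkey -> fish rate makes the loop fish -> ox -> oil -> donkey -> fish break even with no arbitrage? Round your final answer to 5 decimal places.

0.32836

Known legs of the cycle: 0.859 × 2.93 × 1.21 = 3.0454127
For no arbitrage the full-cycle product must be 1, so the missing rate is 1 / 3.0454127 ≈ 0.3283627.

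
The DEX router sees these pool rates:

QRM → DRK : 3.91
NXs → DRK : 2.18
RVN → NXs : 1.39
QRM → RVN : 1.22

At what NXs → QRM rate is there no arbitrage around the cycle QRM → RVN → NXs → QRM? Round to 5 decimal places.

0.58969

Known legs of the cycle: 1.22 × 1.39 = 1.6958
For no arbitrage the full-cycle product must be 1, so the missing rate is 1 / 1.6958 ≈ 0.5896922.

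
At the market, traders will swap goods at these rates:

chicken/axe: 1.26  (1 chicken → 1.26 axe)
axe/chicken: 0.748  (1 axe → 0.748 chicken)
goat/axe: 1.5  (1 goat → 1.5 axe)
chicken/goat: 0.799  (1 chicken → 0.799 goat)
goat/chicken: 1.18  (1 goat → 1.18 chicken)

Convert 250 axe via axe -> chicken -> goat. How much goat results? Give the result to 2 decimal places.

149.41

250 axe × 0.748 = 187 chicken
187 chicken × 0.799 = 149.413 goat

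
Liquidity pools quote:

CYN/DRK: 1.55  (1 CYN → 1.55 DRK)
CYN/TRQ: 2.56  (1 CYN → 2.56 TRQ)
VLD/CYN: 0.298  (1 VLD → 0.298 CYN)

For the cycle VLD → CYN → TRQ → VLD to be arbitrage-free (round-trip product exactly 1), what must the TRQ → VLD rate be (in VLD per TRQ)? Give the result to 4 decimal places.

1.3108

Known legs of the cycle: 0.298 × 2.56 = 0.76288
For no arbitrage the full-cycle product must be 1, so the missing rate is 1 / 0.76288 ≈ 1.310822.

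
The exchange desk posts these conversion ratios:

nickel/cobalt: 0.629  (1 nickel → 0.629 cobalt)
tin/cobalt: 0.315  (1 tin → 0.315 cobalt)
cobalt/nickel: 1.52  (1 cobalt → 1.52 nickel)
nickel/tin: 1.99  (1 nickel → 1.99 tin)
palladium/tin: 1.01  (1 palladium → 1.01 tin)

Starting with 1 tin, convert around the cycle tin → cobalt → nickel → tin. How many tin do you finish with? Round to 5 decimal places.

1 tin × 0.315 = 0.315 cobalt
0.315 cobalt × 1.52 = 0.4788 nickel
0.4788 nickel × 1.99 = 0.952812 tin

0.95281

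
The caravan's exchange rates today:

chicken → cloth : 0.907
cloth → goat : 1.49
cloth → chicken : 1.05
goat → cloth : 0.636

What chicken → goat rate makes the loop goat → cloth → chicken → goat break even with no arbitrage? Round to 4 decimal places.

1.4975

Known legs of the cycle: 0.636 × 1.05 = 0.6678
For no arbitrage the full-cycle product must be 1, so the missing rate is 1 / 0.6678 ≈ 1.497454.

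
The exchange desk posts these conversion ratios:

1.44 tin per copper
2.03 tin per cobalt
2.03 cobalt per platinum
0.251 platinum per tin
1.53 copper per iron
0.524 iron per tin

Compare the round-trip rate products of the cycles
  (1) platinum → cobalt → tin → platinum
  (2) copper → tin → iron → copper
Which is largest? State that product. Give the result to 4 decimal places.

1.1545

(1) 2.03 × 2.03 × 0.251 = 1.03435
(2) 1.44 × 0.524 × 1.53 = 1.15448
Highest is cycle (2) at 1.1545 (>1, arbitrage).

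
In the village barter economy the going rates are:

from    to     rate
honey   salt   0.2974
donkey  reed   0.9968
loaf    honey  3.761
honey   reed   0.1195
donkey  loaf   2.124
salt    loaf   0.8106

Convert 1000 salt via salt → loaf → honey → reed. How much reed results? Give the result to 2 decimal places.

1000 salt × 0.8106 = 810.6 loaf
810.6 loaf × 3.761 = 3048.6666 honey
3048.6666 honey × 0.1195 = 364.3156587 reed

364.32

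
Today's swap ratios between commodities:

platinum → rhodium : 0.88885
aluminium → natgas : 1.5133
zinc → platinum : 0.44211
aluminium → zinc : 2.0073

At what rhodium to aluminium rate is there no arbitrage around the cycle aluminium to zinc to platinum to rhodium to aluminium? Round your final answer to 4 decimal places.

1.2677

Known legs of the cycle: 2.0073 × 0.44211 × 0.88885 = 0.78880762415655
For no arbitrage the full-cycle product must be 1, so the missing rate is 1 / 0.78880762415655 ≈ 1.267736.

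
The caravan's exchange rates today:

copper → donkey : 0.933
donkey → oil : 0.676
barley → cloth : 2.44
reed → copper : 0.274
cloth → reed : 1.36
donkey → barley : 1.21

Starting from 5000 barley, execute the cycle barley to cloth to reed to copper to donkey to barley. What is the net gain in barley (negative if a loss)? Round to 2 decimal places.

5000 barley × 2.44 = 12200 cloth
12200 cloth × 1.36 = 16592 reed
16592 reed × 0.274 = 4546.208 copper
4546.208 copper × 0.933 = 4241.612064 donkey
4241.612064 donkey × 1.21 = 5132.35059744 barley
Net change: 5132.35059744 − 5000 = 132.35059744 barley

132.35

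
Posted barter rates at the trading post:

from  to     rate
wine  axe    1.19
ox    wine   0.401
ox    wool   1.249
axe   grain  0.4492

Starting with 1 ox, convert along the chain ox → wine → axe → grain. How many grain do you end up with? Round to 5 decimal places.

0.21435

1 ox × 0.401 = 0.401 wine
0.401 wine × 1.19 = 0.47719 axe
0.47719 axe × 0.4492 = 0.214353748 grain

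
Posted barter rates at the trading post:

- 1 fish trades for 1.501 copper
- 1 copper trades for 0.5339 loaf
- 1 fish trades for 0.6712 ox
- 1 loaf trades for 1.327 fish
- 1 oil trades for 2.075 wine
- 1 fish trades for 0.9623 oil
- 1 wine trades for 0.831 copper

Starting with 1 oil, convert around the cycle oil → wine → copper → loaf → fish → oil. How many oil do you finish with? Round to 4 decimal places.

1 oil × 2.075 = 2.075 wine
2.075 wine × 0.831 = 1.724325 copper
1.724325 copper × 0.5339 = 0.9206171175 loaf
0.9206171175 loaf × 1.327 = 1.2216589149225 fish
1.2216589149225 fish × 0.9623 = 1.17560237382992175 oil

1.1756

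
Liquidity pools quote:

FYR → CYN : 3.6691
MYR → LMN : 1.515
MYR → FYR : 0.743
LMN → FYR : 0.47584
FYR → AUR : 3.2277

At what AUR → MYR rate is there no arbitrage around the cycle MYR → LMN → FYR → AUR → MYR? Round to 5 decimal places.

0.42977

Known legs of the cycle: 1.515 × 0.47584 × 3.2277 = 2.32684118352
For no arbitrage the full-cycle product must be 1, so the missing rate is 1 / 2.32684118352 ≈ 0.4297672.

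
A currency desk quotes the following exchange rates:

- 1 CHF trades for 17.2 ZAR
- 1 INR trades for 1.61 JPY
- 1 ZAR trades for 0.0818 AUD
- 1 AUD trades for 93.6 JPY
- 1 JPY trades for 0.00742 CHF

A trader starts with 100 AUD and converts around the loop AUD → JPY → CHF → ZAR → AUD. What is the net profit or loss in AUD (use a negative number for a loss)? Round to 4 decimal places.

-2.2849

100 AUD × 93.6 = 9360 JPY
9360 JPY × 0.00742 = 69.4512 CHF
69.4512 CHF × 17.2 = 1194.56064 ZAR
1194.56064 ZAR × 0.0818 = 97.715060352 AUD
Net change: 97.715060352 − 100 = -2.284939648 AUD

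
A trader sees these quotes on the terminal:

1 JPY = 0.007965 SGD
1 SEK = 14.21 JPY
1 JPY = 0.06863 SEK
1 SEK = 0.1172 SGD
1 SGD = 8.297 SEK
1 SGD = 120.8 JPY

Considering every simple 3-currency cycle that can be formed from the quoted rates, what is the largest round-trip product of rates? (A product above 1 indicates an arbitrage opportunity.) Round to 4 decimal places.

0.9716

JPY→SEK→SGD→JPY: 0.06863 × 0.1172 × 120.8 = 0.97165
JPY→SGD→SEK→JPY: 0.007965 × 8.297 × 14.21 = 0.93908
Maximum is JPY→SEK→SGD→JPY at 0.9716; no arbitrage — every cycle loses value.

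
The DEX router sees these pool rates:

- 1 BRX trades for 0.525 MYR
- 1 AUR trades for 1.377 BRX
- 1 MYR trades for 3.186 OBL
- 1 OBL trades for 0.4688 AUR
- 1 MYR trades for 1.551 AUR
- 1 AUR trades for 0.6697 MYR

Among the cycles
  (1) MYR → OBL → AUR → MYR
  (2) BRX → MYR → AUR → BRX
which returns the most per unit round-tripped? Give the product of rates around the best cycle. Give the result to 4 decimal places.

(1) 3.186 × 0.4688 × 0.6697 = 1.00026
(2) 0.525 × 1.551 × 1.377 = 1.12126
Highest is cycle (2) at 1.1213 (>1, arbitrage).

1.1213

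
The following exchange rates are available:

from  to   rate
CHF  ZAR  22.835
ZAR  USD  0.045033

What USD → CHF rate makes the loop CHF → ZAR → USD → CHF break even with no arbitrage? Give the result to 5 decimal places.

0.97245

Known legs of the cycle: 22.835 × 0.045033 = 1.028328555
For no arbitrage the full-cycle product must be 1, so the missing rate is 1 / 1.028328555 ≈ 0.9724518.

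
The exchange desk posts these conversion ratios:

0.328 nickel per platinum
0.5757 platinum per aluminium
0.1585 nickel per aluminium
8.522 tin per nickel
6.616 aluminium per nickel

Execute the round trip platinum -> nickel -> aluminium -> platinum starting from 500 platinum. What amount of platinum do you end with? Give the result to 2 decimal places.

500 platinum × 0.328 = 164 nickel
164 nickel × 6.616 = 1085.024 aluminium
1085.024 aluminium × 0.5757 = 624.6483168 platinum

624.65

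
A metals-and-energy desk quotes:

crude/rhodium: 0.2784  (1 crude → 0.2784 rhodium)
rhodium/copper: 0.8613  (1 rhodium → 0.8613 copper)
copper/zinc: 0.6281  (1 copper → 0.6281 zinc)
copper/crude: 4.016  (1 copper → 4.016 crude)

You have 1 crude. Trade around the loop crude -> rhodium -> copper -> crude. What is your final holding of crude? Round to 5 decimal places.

1 crude × 0.2784 = 0.2784 rhodium
0.2784 rhodium × 0.8613 = 0.23978592 copper
0.23978592 copper × 4.016 = 0.96298025472 crude

0.96298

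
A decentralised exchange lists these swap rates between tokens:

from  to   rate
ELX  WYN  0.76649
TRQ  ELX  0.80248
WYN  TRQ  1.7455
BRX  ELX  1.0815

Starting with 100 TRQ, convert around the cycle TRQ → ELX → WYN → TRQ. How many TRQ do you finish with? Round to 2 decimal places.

107.36

100 TRQ × 0.80248 = 80.248 ELX
80.248 ELX × 0.76649 = 61.50928952 WYN
61.50928952 WYN × 1.7455 = 107.36446485716 TRQ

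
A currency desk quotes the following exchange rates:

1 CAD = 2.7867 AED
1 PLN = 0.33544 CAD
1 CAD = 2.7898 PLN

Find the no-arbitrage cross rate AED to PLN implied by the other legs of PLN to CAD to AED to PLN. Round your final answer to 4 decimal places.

Known legs of the cycle: 0.33544 × 2.7867 = 0.934770648
For no arbitrage the full-cycle product must be 1, so the missing rate is 1 / 0.934770648 ≈ 1.069781.

1.0698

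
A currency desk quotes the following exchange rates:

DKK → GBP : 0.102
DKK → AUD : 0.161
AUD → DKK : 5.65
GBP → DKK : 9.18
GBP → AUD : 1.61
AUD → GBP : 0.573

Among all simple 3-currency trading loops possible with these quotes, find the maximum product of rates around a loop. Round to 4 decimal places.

DKK→GBP→AUD→DKK: 0.102 × 1.61 × 5.65 = 0.92784
DKK→AUD→GBP→DKK: 0.161 × 0.573 × 9.18 = 0.84688
Maximum is DKK→GBP→AUD→DKK at 0.9278; no arbitrage — every cycle loses value.

0.9278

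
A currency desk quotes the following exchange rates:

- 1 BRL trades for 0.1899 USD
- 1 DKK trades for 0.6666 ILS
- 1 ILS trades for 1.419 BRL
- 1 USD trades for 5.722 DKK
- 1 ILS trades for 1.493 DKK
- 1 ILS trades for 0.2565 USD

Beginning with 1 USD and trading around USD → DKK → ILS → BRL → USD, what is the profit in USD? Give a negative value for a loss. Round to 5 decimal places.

1 USD × 5.722 = 5.722 DKK
5.722 DKK × 0.6666 = 3.8142852 ILS
3.8142852 ILS × 1.419 = 5.4124706988 BRL
5.4124706988 BRL × 0.1899 = 1.02782818570212 USD
Net change: 1.02782818570212 − 1 = 0.02782818570212 USD

0.02783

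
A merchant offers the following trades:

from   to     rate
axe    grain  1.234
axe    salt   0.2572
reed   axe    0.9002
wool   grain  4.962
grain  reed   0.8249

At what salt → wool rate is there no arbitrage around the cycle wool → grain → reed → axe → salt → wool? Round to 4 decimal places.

1.0552

Known legs of the cycle: 4.962 × 0.8249 × 0.9002 × 0.2572 = 0.947693793455472
For no arbitrage the full-cycle product must be 1, so the missing rate is 1 / 0.947693793455472 ≈ 1.055193.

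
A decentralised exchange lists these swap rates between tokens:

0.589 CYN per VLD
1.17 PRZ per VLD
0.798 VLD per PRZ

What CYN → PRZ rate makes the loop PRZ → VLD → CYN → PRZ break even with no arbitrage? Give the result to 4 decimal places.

2.1276

Known legs of the cycle: 0.798 × 0.589 = 0.470022
For no arbitrage the full-cycle product must be 1, so the missing rate is 1 / 0.470022 ≈ 2.127560.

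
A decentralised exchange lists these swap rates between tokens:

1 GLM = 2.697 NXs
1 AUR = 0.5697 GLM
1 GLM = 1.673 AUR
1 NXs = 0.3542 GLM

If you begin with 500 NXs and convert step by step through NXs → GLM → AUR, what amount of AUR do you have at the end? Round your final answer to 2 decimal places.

296.29

500 NXs × 0.3542 = 177.1 GLM
177.1 GLM × 1.673 = 296.2883 AUR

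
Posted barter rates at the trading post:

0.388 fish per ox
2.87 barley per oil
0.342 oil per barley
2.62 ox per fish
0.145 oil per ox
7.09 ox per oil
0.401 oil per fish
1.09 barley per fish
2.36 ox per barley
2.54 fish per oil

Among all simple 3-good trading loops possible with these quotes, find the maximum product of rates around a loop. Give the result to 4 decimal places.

1.1031

ox→fish→oil→ox: 0.388 × 0.401 × 7.09 = 1.10312
ox→fish→barley→ox: 0.388 × 1.09 × 2.36 = 0.99809
ox→oil→barley→ox: 0.145 × 2.87 × 2.36 = 0.98211
ox→oil→fish→ox: 0.145 × 2.54 × 2.62 = 0.96495
oil→fish→barley→oil: 2.54 × 1.09 × 0.342 = 0.94686
Maximum is ox→fish→oil→ox at 1.1031; arbitrage exists.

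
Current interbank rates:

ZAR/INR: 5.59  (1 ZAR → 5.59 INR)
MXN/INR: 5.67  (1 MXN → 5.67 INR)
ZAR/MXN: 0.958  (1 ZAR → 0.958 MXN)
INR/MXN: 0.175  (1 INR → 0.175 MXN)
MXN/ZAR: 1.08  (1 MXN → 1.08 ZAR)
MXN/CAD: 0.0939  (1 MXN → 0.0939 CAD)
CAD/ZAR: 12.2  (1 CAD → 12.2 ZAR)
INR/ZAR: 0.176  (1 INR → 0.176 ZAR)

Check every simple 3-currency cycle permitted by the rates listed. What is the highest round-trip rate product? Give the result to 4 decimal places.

ZAR→MXN→CAD→ZAR: 0.958 × 0.0939 × 12.2 = 1.09747
INR→MXN→ZAR→INR: 0.175 × 1.08 × 5.59 = 1.05651
INR→ZAR→MXN→INR: 0.176 × 0.958 × 5.67 = 0.95601
Maximum is ZAR→MXN→CAD→ZAR at 1.0975; arbitrage exists.

1.0975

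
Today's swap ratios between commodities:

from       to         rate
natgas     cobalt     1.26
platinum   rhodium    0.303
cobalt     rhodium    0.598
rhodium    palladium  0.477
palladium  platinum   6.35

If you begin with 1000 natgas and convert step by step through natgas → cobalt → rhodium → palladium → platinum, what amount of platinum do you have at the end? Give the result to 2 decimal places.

1000 natgas × 1.26 = 1260 cobalt
1260 cobalt × 0.598 = 753.48 rhodium
753.48 rhodium × 0.477 = 359.40996 palladium
359.40996 palladium × 6.35 = 2282.253246 platinum

2282.25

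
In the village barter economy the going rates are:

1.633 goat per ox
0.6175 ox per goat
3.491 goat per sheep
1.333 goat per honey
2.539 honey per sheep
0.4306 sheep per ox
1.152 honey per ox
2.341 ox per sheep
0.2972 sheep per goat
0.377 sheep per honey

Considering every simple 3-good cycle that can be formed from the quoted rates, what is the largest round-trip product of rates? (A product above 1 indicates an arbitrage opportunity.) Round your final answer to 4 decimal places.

sheep→ox→goat→sheep: 2.341 × 1.633 × 0.2972 = 1.13615
honey→sheep→ox→honey: 0.377 × 2.341 × 1.152 = 1.01671
honey→goat→sheep→honey: 1.333 × 0.2972 × 2.539 = 1.00587
honey→goat→ox→honey: 1.333 × 0.6175 × 1.152 = 0.94824
sheep→goat→ox→sheep: 3.491 × 0.6175 × 0.4306 = 0.92824
Maximum is sheep→ox→goat→sheep at 1.1362; arbitrage exists.

1.1362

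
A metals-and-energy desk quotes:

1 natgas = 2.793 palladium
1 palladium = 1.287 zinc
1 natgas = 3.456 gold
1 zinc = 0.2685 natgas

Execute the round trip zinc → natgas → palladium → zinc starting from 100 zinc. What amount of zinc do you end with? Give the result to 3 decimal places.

100 zinc × 0.2685 = 26.85 natgas
26.85 natgas × 2.793 = 74.99205 palladium
74.99205 palladium × 1.287 = 96.51476835 zinc

96.515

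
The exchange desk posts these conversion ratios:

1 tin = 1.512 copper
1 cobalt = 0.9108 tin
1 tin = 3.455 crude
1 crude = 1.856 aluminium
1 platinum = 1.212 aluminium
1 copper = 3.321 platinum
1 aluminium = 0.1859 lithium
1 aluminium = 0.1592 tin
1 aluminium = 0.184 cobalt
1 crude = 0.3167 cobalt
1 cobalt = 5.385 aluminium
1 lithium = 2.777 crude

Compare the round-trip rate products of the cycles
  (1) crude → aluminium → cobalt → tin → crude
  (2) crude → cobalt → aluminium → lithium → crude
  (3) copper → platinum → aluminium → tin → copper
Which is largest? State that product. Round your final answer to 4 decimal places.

(1) 1.856 × 0.184 × 0.9108 × 3.455 = 1.07465
(2) 0.3167 × 5.385 × 0.1859 × 2.777 = 0.88042
(3) 3.321 × 1.212 × 0.1592 × 1.512 = 0.96887
Highest is cycle (1) at 1.0746 (>1, arbitrage).

1.0746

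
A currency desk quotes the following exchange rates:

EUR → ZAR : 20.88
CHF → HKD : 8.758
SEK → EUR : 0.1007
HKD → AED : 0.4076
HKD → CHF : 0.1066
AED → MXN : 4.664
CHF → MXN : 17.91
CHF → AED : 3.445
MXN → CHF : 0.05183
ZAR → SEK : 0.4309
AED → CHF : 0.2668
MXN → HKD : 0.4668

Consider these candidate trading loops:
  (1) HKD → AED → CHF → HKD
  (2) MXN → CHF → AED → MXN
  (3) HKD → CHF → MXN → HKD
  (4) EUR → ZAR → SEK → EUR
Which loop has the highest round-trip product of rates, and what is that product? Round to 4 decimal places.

(1) 0.4076 × 0.2668 × 8.758 = 0.95241
(2) 0.05183 × 3.445 × 4.664 = 0.83278
(3) 0.1066 × 17.91 × 0.4668 = 0.89122
(4) 20.88 × 0.4309 × 0.1007 = 0.90602
Highest is cycle (1) at 0.9524 (≤1, no arbitrage).

0.9524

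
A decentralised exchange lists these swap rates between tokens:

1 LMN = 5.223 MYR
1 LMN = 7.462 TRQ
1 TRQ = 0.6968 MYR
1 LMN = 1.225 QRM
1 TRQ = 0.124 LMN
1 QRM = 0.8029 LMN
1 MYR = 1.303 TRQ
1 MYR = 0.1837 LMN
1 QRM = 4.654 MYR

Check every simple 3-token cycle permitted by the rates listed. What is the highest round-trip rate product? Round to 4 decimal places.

1.0473

LMN→QRM→MYR→LMN: 1.225 × 4.654 × 0.1837 = 1.04730
TRQ→MYR→LMN→TRQ: 0.6968 × 0.1837 × 7.462 = 0.95515
TRQ→LMN→MYR→TRQ: 0.124 × 5.223 × 1.303 = 0.84389
Maximum is LMN→QRM→MYR→LMN at 1.0473; arbitrage exists.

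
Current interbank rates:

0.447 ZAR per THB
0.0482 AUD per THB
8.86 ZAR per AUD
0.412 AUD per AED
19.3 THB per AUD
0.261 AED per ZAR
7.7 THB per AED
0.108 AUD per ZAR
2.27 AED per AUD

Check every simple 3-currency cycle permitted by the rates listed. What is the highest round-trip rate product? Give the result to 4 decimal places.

0.9527

ZAR→AED→AUD→ZAR: 0.261 × 0.412 × 8.86 = 0.95273
ZAR→AUD→THB→ZAR: 0.108 × 19.3 × 0.447 = 0.93173
ZAR→AED→THB→ZAR: 0.261 × 7.7 × 0.447 = 0.89834
THB→AUD→AED→THB: 0.0482 × 2.27 × 7.7 = 0.84249
Maximum is ZAR→AED→AUD→ZAR at 0.9527; no arbitrage — every cycle loses value.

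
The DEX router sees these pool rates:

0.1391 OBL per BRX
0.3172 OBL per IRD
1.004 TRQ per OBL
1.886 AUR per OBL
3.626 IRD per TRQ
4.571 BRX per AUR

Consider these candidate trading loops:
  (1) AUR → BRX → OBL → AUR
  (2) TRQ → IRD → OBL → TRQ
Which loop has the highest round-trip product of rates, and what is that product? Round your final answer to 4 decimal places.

1.1992

(1) 4.571 × 0.1391 × 1.886 = 1.19917
(2) 3.626 × 0.3172 × 1.004 = 1.15477
Highest is cycle (1) at 1.1992 (>1, arbitrage).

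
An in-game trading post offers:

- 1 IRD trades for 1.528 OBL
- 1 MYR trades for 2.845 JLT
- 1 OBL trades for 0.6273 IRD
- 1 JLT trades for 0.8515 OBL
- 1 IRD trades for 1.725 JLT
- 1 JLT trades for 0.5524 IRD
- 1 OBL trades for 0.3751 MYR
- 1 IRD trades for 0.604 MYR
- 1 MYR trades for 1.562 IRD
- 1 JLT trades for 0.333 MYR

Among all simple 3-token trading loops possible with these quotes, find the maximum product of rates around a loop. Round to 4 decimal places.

IRD→MYR→JLT→IRD: 0.604 × 2.845 × 0.5524 = 0.94923
IRD→JLT→OBL→IRD: 1.725 × 0.8515 × 0.6273 = 0.92140
MYR→JLT→OBL→MYR: 2.845 × 0.8515 × 0.3751 = 0.90869
IRD→JLT→MYR→IRD: 1.725 × 0.333 × 1.562 = 0.89725
IRD→OBL→MYR→IRD: 1.528 × 0.3751 × 1.562 = 0.89526
Maximum is IRD→MYR→JLT→IRD at 0.9492; no arbitrage — every cycle loses value.

0.9492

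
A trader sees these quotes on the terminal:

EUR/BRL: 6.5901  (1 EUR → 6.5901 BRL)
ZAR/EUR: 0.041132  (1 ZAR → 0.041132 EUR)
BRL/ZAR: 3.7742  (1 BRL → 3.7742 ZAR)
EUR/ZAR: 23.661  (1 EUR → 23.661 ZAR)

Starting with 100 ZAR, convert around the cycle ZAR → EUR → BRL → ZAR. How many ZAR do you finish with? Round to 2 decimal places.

100 ZAR × 0.041132 = 4.1132 EUR
4.1132 EUR × 6.5901 = 27.10639932 BRL
27.10639932 BRL × 3.7742 = 102.304972313544 ZAR

102.30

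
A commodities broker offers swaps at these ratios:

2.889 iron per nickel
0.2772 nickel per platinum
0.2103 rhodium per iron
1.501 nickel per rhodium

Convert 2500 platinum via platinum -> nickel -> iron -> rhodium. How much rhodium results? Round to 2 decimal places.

2500 platinum × 0.2772 = 693 nickel
693 nickel × 2.889 = 2002.077 iron
2002.077 iron × 0.2103 = 421.0367931 rhodium

421.04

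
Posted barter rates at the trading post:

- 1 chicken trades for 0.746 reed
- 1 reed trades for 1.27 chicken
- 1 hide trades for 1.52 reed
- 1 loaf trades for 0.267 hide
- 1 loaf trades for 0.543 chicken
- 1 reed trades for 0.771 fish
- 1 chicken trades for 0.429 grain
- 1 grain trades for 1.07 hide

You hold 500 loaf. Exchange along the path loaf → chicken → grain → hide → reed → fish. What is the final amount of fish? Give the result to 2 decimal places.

146.05

500 loaf × 0.543 = 271.5 chicken
271.5 chicken × 0.429 = 116.4735 grain
116.4735 grain × 1.07 = 124.626645 hide
124.626645 hide × 1.52 = 189.4325004 reed
189.4325004 reed × 0.771 = 146.0524578084 fish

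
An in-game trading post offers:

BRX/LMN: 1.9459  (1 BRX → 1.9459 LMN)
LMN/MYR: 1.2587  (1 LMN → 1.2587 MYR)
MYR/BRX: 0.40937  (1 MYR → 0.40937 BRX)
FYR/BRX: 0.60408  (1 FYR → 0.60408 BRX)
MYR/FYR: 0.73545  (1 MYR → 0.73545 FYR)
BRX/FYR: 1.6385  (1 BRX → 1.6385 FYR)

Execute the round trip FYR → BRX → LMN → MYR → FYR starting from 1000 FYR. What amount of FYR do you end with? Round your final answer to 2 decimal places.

1088.15

1000 FYR × 0.60408 = 604.08 BRX
604.08 BRX × 1.9459 = 1175.479272 LMN
1175.479272 LMN × 1.2587 = 1479.5757596664 MYR
1479.5757596664 MYR × 0.73545 = 1088.15399244665388 FYR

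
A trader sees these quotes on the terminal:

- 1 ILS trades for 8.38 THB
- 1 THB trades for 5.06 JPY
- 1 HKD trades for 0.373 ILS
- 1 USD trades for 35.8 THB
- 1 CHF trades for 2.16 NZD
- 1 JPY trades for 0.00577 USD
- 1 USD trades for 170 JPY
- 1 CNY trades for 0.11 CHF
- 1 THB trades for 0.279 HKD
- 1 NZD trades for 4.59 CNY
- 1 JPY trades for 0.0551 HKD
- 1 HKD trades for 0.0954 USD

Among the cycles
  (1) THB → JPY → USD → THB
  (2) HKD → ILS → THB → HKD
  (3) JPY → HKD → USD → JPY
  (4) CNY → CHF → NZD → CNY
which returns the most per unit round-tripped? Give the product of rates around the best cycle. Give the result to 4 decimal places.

(1) 5.06 × 0.00577 × 35.8 = 1.04522
(2) 0.373 × 8.38 × 0.279 = 0.87208
(3) 0.0551 × 0.0954 × 170 = 0.89361
(4) 0.11 × 2.16 × 4.59 = 1.09058
Highest is cycle (4) at 1.0906 (>1, arbitrage).

1.0906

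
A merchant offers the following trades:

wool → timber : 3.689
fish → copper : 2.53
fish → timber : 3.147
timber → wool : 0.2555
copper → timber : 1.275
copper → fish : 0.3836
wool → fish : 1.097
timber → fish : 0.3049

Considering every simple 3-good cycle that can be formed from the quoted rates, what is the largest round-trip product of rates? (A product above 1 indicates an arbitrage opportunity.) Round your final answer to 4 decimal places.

0.9835

fish→copper→timber→fish: 2.53 × 1.275 × 0.3049 = 0.98353
fish→timber→wool→fish: 3.147 × 0.2555 × 1.097 = 0.88205
Maximum is fish→copper→timber→fish at 0.9835; no arbitrage — every cycle loses value.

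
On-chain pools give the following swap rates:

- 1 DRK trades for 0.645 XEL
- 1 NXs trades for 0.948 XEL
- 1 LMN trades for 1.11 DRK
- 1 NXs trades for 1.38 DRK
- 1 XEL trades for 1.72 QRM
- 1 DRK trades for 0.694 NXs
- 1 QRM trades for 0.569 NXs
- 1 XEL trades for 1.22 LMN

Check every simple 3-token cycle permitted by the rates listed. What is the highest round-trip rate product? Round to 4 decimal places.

NXs→XEL→QRM→NXs: 0.948 × 1.72 × 0.569 = 0.92779
XEL→LMN→DRK→XEL: 1.22 × 1.11 × 0.645 = 0.87346
Maximum is NXs→XEL→QRM→NXs at 0.9278; no arbitrage — every cycle loses value.

0.9278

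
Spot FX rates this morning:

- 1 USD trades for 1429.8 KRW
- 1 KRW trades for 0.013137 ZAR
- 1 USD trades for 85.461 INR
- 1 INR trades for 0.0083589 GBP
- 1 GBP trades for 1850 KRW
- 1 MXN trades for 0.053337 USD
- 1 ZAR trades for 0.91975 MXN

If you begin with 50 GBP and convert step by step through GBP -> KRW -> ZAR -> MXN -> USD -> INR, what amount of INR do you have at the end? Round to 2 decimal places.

5094.53

50 GBP × 1850 = 92500 KRW
92500 KRW × 0.013137 = 1215.1725 ZAR
1215.1725 ZAR × 0.91975 = 1117.654906875 MXN
1117.654906875 MXN × 0.053337 = 59.612359767991875 USD
59.612359767991875 USD × 85.461 = 5094.531878132353629375 INR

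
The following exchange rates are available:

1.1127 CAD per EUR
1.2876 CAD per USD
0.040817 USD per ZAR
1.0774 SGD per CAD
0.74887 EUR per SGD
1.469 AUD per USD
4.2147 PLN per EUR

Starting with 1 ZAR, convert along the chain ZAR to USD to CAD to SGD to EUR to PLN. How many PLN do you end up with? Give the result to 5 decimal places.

1 ZAR × 0.040817 = 0.040817 USD
0.040817 USD × 1.2876 = 0.0525559692 CAD
0.0525559692 CAD × 1.0774 = 0.05662380121608 SGD
0.05662380121608 SGD × 0.74887 = 0.0424038660166858296 EUR
0.0424038660166858296 EUR × 4.2147 = 0.17871957410052576601512 PLN

0.17872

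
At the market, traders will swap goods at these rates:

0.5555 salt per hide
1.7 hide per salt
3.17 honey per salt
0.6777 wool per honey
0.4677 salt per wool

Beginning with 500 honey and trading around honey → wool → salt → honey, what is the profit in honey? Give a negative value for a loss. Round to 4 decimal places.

2.3821

500 honey × 0.6777 = 338.85 wool
338.85 wool × 0.4677 = 158.480145 salt
158.480145 salt × 3.17 = 502.38205965 honey
Net change: 502.38205965 − 500 = 2.38205965 honey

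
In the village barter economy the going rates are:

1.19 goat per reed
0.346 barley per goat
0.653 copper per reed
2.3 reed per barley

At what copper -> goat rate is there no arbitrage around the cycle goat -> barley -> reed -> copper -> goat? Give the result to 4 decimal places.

1.9243

Known legs of the cycle: 0.346 × 2.3 × 0.653 = 0.5196574
For no arbitrage the full-cycle product must be 1, so the missing rate is 1 / 0.5196574 ≈ 1.924345.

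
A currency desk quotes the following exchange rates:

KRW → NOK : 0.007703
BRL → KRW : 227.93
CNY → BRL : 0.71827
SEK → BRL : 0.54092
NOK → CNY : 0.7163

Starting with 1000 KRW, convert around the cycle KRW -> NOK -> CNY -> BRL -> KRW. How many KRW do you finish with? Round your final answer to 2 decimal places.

1000 KRW × 0.007703 = 7.703 NOK
7.703 NOK × 0.7163 = 5.5176589 CNY
5.5176589 CNY × 0.71827 = 3.963168858103 BRL
3.963168858103 BRL × 227.93 = 903.32507782741679 KRW

903.33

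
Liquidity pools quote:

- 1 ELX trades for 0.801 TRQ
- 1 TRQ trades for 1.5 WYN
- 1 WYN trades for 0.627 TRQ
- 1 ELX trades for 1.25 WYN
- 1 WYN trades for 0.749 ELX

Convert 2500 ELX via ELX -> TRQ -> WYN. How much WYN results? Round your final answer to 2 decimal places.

3003.75

2500 ELX × 0.801 = 2002.5 TRQ
2002.5 TRQ × 1.5 = 3003.75 WYN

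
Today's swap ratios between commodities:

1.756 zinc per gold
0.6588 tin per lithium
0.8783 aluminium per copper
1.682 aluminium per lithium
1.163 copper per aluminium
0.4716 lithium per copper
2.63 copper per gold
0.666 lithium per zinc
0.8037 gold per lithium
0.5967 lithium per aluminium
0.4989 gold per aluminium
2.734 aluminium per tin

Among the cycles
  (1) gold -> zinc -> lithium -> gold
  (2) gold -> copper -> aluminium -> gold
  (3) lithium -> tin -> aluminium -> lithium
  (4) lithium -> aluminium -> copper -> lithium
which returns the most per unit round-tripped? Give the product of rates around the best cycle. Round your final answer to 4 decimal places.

1.1524

(1) 1.756 × 0.666 × 0.8037 = 0.93992
(2) 2.63 × 0.8783 × 0.4989 = 1.15242
(3) 0.6588 × 2.734 × 0.5967 = 1.07475
(4) 1.682 × 1.163 × 0.4716 = 0.92253
Highest is cycle (2) at 1.1524 (>1, arbitrage).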